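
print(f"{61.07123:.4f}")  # 61.0712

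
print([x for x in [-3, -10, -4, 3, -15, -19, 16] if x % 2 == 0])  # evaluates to [-10, -4, 16]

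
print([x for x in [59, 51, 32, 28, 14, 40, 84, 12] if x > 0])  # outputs [59, 51, 32, 28, 14, 40, 84, 12]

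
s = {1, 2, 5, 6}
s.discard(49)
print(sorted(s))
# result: [1, 2, 5, 6]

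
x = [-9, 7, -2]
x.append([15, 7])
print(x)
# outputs [-9, 7, -2, [15, 7]]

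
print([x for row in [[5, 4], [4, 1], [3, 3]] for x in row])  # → [5, 4, 4, 1, 3, 3]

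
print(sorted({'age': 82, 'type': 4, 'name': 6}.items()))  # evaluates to [('age', 82), ('name', 6), ('type', 4)]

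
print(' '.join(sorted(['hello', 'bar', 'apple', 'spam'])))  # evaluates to apple bar hello spam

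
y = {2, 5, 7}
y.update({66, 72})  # {2, 5, 7, 66, 72}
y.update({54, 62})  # {2, 5, 7, 54, 62, 66, 72}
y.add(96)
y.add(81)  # {2, 5, 7, 54, 62, 66, 72, 81, 96}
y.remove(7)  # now {2, 5, 54, 62, 66, 72, 81, 96}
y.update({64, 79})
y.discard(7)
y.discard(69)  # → {2, 5, 54, 62, 64, 66, 72, 79, 81, 96}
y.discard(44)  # {2, 5, 54, 62, 64, 66, 72, 79, 81, 96}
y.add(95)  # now {2, 5, 54, 62, 64, 66, 72, 79, 81, 95, 96}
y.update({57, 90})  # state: {2, 5, 54, 57, 62, 64, 66, 72, 79, 81, 90, 95, 96}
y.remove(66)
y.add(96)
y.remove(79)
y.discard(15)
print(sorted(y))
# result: [2, 5, 54, 57, 62, 64, 72, 81, 90, 95, 96]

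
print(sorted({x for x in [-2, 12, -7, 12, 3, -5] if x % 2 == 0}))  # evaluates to [-2, 12]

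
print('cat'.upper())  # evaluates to CAT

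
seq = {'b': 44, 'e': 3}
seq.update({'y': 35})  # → {'b': 44, 'e': 3, 'y': 35}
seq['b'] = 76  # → {'b': 76, 'e': 3, 'y': 35}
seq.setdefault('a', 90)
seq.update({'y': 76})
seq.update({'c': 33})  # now {'b': 76, 'e': 3, 'y': 76, 'a': 90, 'c': 33}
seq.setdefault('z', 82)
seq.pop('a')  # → 90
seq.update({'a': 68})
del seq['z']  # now {'b': 76, 'e': 3, 'y': 76, 'c': 33, 'a': 68}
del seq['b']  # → {'e': 3, 'y': 76, 'c': 33, 'a': 68}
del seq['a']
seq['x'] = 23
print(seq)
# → {'e': 3, 'y': 76, 'c': 33, 'x': 23}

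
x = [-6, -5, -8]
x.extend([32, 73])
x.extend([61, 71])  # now [-6, -5, -8, 32, 73, 61, 71]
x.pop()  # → 71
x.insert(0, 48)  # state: [48, -6, -5, -8, 32, 73, 61]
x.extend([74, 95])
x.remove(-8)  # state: [48, -6, -5, 32, 73, 61, 74, 95]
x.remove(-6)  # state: [48, -5, 32, 73, 61, 74, 95]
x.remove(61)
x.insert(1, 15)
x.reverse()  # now [95, 74, 73, 32, -5, 15, 48]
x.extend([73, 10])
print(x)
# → [95, 74, 73, 32, -5, 15, 48, 73, 10]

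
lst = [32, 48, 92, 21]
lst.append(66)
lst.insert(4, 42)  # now [32, 48, 92, 21, 42, 66]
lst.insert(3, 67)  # [32, 48, 92, 67, 21, 42, 66]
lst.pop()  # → 66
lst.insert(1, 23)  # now [32, 23, 48, 92, 67, 21, 42]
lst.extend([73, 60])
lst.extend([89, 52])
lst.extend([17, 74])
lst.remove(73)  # [32, 23, 48, 92, 67, 21, 42, 60, 89, 52, 17, 74]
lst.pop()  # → 74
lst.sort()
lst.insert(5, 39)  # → [17, 21, 23, 32, 42, 39, 48, 52, 60, 67, 89, 92]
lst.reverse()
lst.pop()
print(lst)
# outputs [92, 89, 67, 60, 52, 48, 39, 42, 32, 23, 21]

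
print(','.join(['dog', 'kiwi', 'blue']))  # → dog,kiwi,blue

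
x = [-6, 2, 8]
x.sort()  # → [-6, 2, 8]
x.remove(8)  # [-6, 2]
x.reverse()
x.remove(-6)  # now [2]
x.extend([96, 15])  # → [2, 96, 15]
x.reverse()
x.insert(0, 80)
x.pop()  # 2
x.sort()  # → [15, 80, 96]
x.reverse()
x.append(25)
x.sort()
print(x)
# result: [15, 25, 80, 96]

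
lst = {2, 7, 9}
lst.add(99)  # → {2, 7, 9, 99}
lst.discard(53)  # {2, 7, 9, 99}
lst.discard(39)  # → {2, 7, 9, 99}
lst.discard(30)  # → {2, 7, 9, 99}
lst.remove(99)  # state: {2, 7, 9}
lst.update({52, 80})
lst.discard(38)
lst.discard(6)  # {2, 7, 9, 52, 80}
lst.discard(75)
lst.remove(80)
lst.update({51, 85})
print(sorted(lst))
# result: [2, 7, 9, 51, 52, 85]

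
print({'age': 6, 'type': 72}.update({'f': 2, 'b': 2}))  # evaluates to None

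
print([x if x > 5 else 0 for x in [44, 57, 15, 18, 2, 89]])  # [44, 57, 15, 18, 0, 89]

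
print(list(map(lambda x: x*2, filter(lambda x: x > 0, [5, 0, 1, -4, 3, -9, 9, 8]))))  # [10, 2, 6, 18, 16]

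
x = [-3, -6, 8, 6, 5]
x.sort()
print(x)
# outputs [-6, -3, 5, 6, 8]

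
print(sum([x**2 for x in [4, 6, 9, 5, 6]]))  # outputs 194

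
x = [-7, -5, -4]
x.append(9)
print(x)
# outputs [-7, -5, -4, 9]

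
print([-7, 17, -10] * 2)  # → [-7, 17, -10, -7, 17, -10]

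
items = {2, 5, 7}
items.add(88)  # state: {2, 5, 7, 88}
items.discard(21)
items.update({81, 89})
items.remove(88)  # {2, 5, 7, 81, 89}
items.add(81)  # {2, 5, 7, 81, 89}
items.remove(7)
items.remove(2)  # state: {5, 81, 89}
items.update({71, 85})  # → {5, 71, 81, 85, 89}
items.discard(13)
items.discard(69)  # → {5, 71, 81, 85, 89}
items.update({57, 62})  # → {5, 57, 62, 71, 81, 85, 89}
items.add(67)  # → {5, 57, 62, 67, 71, 81, 85, 89}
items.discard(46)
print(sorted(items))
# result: [5, 57, 62, 67, 71, 81, 85, 89]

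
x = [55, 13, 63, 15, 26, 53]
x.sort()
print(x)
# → [13, 15, 26, 53, 55, 63]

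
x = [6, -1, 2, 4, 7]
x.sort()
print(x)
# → [-1, 2, 4, 6, 7]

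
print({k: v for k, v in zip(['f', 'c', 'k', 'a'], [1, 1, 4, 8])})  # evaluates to {'f': 1, 'c': 1, 'k': 4, 'a': 8}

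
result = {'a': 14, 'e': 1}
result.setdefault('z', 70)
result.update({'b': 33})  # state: {'a': 14, 'e': 1, 'z': 70, 'b': 33}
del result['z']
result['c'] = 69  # {'a': 14, 'e': 1, 'b': 33, 'c': 69}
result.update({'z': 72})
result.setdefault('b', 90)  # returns 33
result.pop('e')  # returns 1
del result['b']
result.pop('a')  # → 14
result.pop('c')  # 69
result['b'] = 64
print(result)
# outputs {'z': 72, 'b': 64}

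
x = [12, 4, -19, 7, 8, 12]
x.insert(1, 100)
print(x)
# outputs [12, 100, 4, -19, 7, 8, 12]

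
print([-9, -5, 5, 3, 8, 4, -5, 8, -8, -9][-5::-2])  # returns [4, 3, -5]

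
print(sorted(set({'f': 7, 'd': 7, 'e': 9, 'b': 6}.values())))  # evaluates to [6, 7, 9]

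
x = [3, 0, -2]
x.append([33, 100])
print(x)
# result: [3, 0, -2, [33, 100]]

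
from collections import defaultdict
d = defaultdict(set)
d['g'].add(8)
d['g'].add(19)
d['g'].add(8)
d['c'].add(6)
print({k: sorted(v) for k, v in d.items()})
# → {'g': [8, 19], 'c': [6]}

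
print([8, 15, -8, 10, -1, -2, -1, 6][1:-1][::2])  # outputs [15, 10, -2]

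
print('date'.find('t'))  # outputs 2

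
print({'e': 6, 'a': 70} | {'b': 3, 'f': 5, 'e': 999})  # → {'e': 999, 'a': 70, 'b': 3, 'f': 5}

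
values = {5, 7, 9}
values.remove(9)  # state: {5, 7}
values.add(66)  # {5, 7, 66}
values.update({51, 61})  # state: {5, 7, 51, 61, 66}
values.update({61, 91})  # {5, 7, 51, 61, 66, 91}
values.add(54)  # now {5, 7, 51, 54, 61, 66, 91}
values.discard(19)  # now {5, 7, 51, 54, 61, 66, 91}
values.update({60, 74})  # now {5, 7, 51, 54, 60, 61, 66, 74, 91}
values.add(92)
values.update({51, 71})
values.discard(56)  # {5, 7, 51, 54, 60, 61, 66, 71, 74, 91, 92}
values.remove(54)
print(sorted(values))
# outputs [5, 7, 51, 60, 61, 66, 71, 74, 91, 92]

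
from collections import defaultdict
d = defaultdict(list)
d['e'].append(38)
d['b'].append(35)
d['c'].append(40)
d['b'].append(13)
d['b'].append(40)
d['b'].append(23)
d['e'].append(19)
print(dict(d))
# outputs {'e': [38, 19], 'b': [35, 13, 40, 23], 'c': [40]}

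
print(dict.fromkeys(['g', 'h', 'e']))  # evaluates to {'g': None, 'h': None, 'e': None}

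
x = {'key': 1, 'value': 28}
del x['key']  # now {'value': 28}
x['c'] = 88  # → {'value': 28, 'c': 88}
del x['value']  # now {'c': 88}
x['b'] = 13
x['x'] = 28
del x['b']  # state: {'c': 88, 'x': 28}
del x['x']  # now {'c': 88}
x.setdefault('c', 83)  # 88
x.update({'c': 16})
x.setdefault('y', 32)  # 32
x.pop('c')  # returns 16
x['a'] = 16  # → {'y': 32, 'a': 16}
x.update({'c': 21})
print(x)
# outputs {'y': 32, 'a': 16, 'c': 21}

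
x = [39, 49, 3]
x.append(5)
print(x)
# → [39, 49, 3, 5]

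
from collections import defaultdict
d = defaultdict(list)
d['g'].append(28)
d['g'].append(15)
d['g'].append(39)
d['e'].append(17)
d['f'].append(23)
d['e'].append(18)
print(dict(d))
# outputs {'g': [28, 15, 39], 'e': [17, 18], 'f': [23]}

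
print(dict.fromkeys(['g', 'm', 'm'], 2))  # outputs {'g': 2, 'm': 2}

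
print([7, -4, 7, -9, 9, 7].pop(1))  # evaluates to -4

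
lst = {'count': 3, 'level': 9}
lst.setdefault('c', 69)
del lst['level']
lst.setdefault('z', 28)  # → 28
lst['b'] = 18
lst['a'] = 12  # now {'count': 3, 'c': 69, 'z': 28, 'b': 18, 'a': 12}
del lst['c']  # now {'count': 3, 'z': 28, 'b': 18, 'a': 12}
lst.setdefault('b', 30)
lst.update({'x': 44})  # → {'count': 3, 'z': 28, 'b': 18, 'a': 12, 'x': 44}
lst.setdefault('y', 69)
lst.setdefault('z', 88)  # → 28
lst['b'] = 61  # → {'count': 3, 'z': 28, 'b': 61, 'a': 12, 'x': 44, 'y': 69}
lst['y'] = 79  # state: {'count': 3, 'z': 28, 'b': 61, 'a': 12, 'x': 44, 'y': 79}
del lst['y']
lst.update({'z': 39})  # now {'count': 3, 'z': 39, 'b': 61, 'a': 12, 'x': 44}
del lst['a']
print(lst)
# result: {'count': 3, 'z': 39, 'b': 61, 'x': 44}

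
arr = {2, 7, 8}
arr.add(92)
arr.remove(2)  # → {7, 8, 92}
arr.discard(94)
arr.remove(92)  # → {7, 8}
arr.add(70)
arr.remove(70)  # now {7, 8}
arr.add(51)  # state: {7, 8, 51}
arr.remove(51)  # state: {7, 8}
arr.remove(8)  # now {7}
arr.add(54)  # {7, 54}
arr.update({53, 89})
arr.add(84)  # {7, 53, 54, 84, 89}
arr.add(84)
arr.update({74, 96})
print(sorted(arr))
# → [7, 53, 54, 74, 84, 89, 96]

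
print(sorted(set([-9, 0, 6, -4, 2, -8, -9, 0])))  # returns [-9, -8, -4, 0, 2, 6]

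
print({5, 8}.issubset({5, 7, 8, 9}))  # True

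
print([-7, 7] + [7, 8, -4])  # [-7, 7, 7, 8, -4]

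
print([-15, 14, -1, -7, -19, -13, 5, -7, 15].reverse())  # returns None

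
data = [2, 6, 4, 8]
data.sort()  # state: [2, 4, 6, 8]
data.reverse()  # [8, 6, 4, 2]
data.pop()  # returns 2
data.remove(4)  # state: [8, 6]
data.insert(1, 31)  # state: [8, 31, 6]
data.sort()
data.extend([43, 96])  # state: [6, 8, 31, 43, 96]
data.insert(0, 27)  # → [27, 6, 8, 31, 43, 96]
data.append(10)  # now [27, 6, 8, 31, 43, 96, 10]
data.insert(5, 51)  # [27, 6, 8, 31, 43, 51, 96, 10]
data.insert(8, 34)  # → [27, 6, 8, 31, 43, 51, 96, 10, 34]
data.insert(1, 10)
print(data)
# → [27, 10, 6, 8, 31, 43, 51, 96, 10, 34]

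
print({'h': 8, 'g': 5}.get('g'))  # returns 5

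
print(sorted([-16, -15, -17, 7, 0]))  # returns [-17, -16, -15, 0, 7]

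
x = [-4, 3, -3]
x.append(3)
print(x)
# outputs [-4, 3, -3, 3]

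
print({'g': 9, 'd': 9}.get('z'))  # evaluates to None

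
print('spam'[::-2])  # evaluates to mp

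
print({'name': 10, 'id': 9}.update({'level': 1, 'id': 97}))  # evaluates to None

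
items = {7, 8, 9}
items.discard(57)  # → {7, 8, 9}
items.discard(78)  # {7, 8, 9}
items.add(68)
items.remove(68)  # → {7, 8, 9}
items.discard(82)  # {7, 8, 9}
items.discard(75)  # {7, 8, 9}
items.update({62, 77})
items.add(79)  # {7, 8, 9, 62, 77, 79}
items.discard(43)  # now {7, 8, 9, 62, 77, 79}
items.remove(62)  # {7, 8, 9, 77, 79}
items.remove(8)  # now {7, 9, 77, 79}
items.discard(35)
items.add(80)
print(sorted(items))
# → [7, 9, 77, 79, 80]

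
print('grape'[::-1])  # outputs eparg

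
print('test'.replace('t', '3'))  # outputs 3es3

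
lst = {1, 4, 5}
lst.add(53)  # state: {1, 4, 5, 53}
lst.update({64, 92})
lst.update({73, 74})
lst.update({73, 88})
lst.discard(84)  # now {1, 4, 5, 53, 64, 73, 74, 88, 92}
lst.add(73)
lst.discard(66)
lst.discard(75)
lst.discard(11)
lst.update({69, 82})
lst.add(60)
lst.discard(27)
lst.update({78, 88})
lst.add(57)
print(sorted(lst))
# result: [1, 4, 5, 53, 57, 60, 64, 69, 73, 74, 78, 82, 88, 92]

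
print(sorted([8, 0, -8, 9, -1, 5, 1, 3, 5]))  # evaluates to [-8, -1, 0, 1, 3, 5, 5, 8, 9]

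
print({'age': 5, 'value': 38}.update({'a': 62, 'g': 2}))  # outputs None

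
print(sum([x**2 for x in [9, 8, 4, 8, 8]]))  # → 289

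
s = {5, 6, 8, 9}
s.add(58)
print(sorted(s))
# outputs [5, 6, 8, 9, 58]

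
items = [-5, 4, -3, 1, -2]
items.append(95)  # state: [-5, 4, -3, 1, -2, 95]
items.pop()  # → 95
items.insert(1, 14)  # [-5, 14, 4, -3, 1, -2]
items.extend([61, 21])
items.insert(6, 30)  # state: [-5, 14, 4, -3, 1, -2, 30, 61, 21]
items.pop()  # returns 21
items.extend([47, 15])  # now [-5, 14, 4, -3, 1, -2, 30, 61, 47, 15]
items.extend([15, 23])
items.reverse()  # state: [23, 15, 15, 47, 61, 30, -2, 1, -3, 4, 14, -5]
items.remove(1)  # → [23, 15, 15, 47, 61, 30, -2, -3, 4, 14, -5]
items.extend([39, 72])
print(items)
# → [23, 15, 15, 47, 61, 30, -2, -3, 4, 14, -5, 39, 72]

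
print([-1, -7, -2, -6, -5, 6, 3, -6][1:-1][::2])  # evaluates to [-7, -6, 6]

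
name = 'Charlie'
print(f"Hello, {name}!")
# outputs Hello, Charlie!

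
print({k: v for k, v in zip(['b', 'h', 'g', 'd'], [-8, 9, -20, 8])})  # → {'b': -8, 'h': 9, 'g': -20, 'd': 8}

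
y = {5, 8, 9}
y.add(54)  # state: {5, 8, 9, 54}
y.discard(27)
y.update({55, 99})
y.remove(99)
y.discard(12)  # {5, 8, 9, 54, 55}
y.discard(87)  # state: {5, 8, 9, 54, 55}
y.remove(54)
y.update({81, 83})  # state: {5, 8, 9, 55, 81, 83}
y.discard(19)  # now {5, 8, 9, 55, 81, 83}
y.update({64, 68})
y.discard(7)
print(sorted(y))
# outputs [5, 8, 9, 55, 64, 68, 81, 83]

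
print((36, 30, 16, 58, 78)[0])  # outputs 36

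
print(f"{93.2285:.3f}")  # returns 93.228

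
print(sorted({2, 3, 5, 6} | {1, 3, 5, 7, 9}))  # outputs [1, 2, 3, 5, 6, 7, 9]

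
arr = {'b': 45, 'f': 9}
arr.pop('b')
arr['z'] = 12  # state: {'f': 9, 'z': 12}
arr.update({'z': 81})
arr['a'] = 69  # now {'f': 9, 'z': 81, 'a': 69}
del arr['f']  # {'z': 81, 'a': 69}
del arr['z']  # {'a': 69}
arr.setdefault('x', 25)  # 25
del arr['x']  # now {'a': 69}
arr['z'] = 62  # {'a': 69, 'z': 62}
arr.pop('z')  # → 62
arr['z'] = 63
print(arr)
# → {'a': 69, 'z': 63}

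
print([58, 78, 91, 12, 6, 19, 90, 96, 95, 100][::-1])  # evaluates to [100, 95, 96, 90, 19, 6, 12, 91, 78, 58]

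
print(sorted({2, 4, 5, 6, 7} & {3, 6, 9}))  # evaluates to [6]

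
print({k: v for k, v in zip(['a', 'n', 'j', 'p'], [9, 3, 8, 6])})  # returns {'a': 9, 'n': 3, 'j': 8, 'p': 6}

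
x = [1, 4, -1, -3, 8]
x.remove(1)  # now [4, -1, -3, 8]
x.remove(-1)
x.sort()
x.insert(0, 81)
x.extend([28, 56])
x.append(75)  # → [81, -3, 4, 8, 28, 56, 75]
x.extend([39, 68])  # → [81, -3, 4, 8, 28, 56, 75, 39, 68]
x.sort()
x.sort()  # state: [-3, 4, 8, 28, 39, 56, 68, 75, 81]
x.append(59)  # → [-3, 4, 8, 28, 39, 56, 68, 75, 81, 59]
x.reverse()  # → [59, 81, 75, 68, 56, 39, 28, 8, 4, -3]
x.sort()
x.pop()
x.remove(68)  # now [-3, 4, 8, 28, 39, 56, 59, 75]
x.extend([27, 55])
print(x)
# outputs [-3, 4, 8, 28, 39, 56, 59, 75, 27, 55]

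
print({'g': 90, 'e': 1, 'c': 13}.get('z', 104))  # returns 104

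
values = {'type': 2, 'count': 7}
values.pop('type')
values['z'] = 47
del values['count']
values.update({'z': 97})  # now {'z': 97}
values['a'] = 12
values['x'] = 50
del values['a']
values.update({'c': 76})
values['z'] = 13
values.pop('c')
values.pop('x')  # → 50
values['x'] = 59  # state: {'z': 13, 'x': 59}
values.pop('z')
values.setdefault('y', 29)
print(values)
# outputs {'x': 59, 'y': 29}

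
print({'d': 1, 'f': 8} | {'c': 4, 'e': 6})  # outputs {'d': 1, 'f': 8, 'c': 4, 'e': 6}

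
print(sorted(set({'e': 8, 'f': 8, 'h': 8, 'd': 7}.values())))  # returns [7, 8]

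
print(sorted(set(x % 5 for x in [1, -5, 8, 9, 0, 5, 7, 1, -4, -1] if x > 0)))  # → [0, 1, 2, 3, 4]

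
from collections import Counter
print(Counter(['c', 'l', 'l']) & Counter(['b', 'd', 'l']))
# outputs Counter({'l': 1})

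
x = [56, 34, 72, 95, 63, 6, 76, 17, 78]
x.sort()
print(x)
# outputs [6, 17, 34, 56, 63, 72, 76, 78, 95]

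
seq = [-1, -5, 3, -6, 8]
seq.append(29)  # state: [-1, -5, 3, -6, 8, 29]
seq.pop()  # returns 29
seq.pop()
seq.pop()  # -6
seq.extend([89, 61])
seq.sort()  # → [-5, -1, 3, 61, 89]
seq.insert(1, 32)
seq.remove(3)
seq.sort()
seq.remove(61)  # [-5, -1, 32, 89]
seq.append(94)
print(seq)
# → [-5, -1, 32, 89, 94]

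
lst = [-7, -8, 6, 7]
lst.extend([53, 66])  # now [-7, -8, 6, 7, 53, 66]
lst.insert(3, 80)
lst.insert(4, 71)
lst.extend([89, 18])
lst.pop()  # 18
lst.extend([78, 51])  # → [-7, -8, 6, 80, 71, 7, 53, 66, 89, 78, 51]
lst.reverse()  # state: [51, 78, 89, 66, 53, 7, 71, 80, 6, -8, -7]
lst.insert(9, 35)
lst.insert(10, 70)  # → [51, 78, 89, 66, 53, 7, 71, 80, 6, 35, 70, -8, -7]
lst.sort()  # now [-8, -7, 6, 7, 35, 51, 53, 66, 70, 71, 78, 80, 89]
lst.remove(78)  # [-8, -7, 6, 7, 35, 51, 53, 66, 70, 71, 80, 89]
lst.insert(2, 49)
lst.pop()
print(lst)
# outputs [-8, -7, 49, 6, 7, 35, 51, 53, 66, 70, 71, 80]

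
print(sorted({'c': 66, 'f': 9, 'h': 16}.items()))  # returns [('c', 66), ('f', 9), ('h', 16)]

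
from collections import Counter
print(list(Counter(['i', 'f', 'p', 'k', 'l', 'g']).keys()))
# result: ['i', 'f', 'p', 'k', 'l', 'g']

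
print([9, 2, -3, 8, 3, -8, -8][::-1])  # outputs [-8, -8, 3, 8, -3, 2, 9]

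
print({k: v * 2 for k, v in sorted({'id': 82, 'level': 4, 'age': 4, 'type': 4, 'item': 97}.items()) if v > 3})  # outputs {'age': 8, 'id': 164, 'item': 194, 'level': 8, 'type': 8}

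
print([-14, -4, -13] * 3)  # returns [-14, -4, -13, -14, -4, -13, -14, -4, -13]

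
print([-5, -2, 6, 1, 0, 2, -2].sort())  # None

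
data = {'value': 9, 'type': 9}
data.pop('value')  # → 9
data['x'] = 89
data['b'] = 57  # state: {'type': 9, 'x': 89, 'b': 57}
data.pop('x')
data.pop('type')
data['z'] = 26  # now {'b': 57, 'z': 26}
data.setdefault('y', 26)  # 26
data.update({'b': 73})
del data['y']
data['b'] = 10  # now {'b': 10, 'z': 26}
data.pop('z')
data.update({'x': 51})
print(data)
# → {'b': 10, 'x': 51}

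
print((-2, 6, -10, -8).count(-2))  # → 1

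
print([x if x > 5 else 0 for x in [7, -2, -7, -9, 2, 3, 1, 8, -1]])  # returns [7, 0, 0, 0, 0, 0, 0, 8, 0]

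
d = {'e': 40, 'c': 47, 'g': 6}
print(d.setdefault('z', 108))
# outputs 108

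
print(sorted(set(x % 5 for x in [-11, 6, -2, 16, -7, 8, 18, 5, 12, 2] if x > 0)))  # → [0, 1, 2, 3]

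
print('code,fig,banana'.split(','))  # ['code', 'fig', 'banana']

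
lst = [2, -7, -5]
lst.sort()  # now [-7, -5, 2]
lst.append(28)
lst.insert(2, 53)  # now [-7, -5, 53, 2, 28]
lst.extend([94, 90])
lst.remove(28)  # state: [-7, -5, 53, 2, 94, 90]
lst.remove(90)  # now [-7, -5, 53, 2, 94]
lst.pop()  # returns 94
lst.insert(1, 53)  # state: [-7, 53, -5, 53, 2]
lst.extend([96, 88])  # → [-7, 53, -5, 53, 2, 96, 88]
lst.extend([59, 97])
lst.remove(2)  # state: [-7, 53, -5, 53, 96, 88, 59, 97]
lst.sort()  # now [-7, -5, 53, 53, 59, 88, 96, 97]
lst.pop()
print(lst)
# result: [-7, -5, 53, 53, 59, 88, 96]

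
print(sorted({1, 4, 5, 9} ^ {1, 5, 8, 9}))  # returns [4, 8]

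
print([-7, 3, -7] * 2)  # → [-7, 3, -7, -7, 3, -7]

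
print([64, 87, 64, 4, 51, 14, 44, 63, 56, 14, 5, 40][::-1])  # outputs [40, 5, 14, 56, 63, 44, 14, 51, 4, 64, 87, 64]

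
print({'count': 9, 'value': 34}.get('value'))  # 34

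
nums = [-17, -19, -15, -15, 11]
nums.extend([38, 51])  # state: [-17, -19, -15, -15, 11, 38, 51]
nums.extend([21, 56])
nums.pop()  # 56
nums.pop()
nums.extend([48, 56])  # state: [-17, -19, -15, -15, 11, 38, 51, 48, 56]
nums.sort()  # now [-19, -17, -15, -15, 11, 38, 48, 51, 56]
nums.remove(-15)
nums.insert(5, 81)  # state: [-19, -17, -15, 11, 38, 81, 48, 51, 56]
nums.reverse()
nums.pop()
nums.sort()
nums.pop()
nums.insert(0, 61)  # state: [61, -17, -15, 11, 38, 48, 51, 56]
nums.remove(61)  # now [-17, -15, 11, 38, 48, 51, 56]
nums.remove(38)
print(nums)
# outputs [-17, -15, 11, 48, 51, 56]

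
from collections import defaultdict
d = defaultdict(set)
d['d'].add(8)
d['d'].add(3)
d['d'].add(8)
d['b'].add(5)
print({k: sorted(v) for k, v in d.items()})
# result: {'d': [3, 8], 'b': [5]}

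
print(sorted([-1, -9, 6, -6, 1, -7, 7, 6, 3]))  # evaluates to [-9, -7, -6, -1, 1, 3, 6, 6, 7]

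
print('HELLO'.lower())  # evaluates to hello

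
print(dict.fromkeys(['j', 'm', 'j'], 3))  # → {'j': 3, 'm': 3}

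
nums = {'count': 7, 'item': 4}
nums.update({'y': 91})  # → {'count': 7, 'item': 4, 'y': 91}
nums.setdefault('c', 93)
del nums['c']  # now {'count': 7, 'item': 4, 'y': 91}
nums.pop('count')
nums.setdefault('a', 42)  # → 42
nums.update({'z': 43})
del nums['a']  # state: {'item': 4, 'y': 91, 'z': 43}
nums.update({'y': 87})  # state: {'item': 4, 'y': 87, 'z': 43}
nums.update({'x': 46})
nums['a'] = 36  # {'item': 4, 'y': 87, 'z': 43, 'x': 46, 'a': 36}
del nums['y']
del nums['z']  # {'item': 4, 'x': 46, 'a': 36}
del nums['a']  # {'item': 4, 'x': 46}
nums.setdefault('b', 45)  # 45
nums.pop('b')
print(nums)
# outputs {'item': 4, 'x': 46}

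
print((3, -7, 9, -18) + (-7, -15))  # (3, -7, 9, -18, -7, -15)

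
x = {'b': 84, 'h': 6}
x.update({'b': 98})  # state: {'b': 98, 'h': 6}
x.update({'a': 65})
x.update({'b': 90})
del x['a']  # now {'b': 90, 'h': 6}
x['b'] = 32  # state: {'b': 32, 'h': 6}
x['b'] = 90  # {'b': 90, 'h': 6}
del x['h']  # {'b': 90}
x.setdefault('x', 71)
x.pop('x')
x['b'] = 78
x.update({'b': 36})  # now {'b': 36}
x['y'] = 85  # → {'b': 36, 'y': 85}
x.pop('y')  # 85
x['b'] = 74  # {'b': 74}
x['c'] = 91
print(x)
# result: {'b': 74, 'c': 91}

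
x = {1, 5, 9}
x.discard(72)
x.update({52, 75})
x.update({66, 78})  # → {1, 5, 9, 52, 66, 75, 78}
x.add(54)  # {1, 5, 9, 52, 54, 66, 75, 78}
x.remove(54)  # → {1, 5, 9, 52, 66, 75, 78}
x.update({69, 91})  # {1, 5, 9, 52, 66, 69, 75, 78, 91}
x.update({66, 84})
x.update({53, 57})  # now {1, 5, 9, 52, 53, 57, 66, 69, 75, 78, 84, 91}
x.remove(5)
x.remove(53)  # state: {1, 9, 52, 57, 66, 69, 75, 78, 84, 91}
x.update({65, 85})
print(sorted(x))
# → [1, 9, 52, 57, 65, 66, 69, 75, 78, 84, 85, 91]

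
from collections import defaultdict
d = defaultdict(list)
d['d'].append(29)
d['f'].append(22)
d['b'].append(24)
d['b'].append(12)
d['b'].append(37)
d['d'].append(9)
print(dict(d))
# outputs {'d': [29, 9], 'f': [22], 'b': [24, 12, 37]}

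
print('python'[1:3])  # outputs yt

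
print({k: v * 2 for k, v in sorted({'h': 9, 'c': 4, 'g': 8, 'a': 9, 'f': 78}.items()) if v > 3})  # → {'a': 18, 'c': 8, 'f': 156, 'g': 16, 'h': 18}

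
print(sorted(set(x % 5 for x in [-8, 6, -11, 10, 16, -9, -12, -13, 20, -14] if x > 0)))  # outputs [0, 1]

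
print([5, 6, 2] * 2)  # [5, 6, 2, 5, 6, 2]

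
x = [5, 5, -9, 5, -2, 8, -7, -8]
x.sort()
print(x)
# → [-9, -8, -7, -2, 5, 5, 5, 8]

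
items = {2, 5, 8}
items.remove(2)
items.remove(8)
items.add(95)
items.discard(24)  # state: {5, 95}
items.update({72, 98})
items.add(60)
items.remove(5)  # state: {60, 72, 95, 98}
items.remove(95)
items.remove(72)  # {60, 98}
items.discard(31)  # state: {60, 98}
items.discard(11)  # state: {60, 98}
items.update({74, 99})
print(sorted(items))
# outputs [60, 74, 98, 99]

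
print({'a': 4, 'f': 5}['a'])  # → 4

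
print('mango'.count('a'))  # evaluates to 1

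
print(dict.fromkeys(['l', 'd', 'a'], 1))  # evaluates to {'l': 1, 'd': 1, 'a': 1}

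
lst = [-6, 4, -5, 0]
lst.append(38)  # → [-6, 4, -5, 0, 38]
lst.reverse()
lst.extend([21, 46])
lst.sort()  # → [-6, -5, 0, 4, 21, 38, 46]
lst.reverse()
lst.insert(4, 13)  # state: [46, 38, 21, 4, 13, 0, -5, -6]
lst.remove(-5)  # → [46, 38, 21, 4, 13, 0, -6]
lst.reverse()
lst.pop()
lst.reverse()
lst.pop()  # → -6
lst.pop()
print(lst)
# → [38, 21, 4, 13]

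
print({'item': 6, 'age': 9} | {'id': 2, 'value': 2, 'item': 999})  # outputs {'item': 999, 'age': 9, 'id': 2, 'value': 2}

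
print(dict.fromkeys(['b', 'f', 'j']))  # {'b': None, 'f': None, 'j': None}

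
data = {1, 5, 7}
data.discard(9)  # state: {1, 5, 7}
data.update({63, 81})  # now {1, 5, 7, 63, 81}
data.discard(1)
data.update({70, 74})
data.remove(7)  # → {5, 63, 70, 74, 81}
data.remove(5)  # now {63, 70, 74, 81}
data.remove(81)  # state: {63, 70, 74}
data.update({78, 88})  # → {63, 70, 74, 78, 88}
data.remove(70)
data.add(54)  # {54, 63, 74, 78, 88}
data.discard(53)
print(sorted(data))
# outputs [54, 63, 74, 78, 88]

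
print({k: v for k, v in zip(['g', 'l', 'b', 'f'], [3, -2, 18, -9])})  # {'g': 3, 'l': -2, 'b': 18, 'f': -9}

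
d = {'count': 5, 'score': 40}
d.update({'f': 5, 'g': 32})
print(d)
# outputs {'count': 5, 'score': 40, 'f': 5, 'g': 32}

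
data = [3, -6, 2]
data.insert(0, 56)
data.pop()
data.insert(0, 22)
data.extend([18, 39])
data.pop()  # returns 39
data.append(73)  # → [22, 56, 3, -6, 18, 73]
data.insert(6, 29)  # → [22, 56, 3, -6, 18, 73, 29]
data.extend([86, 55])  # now [22, 56, 3, -6, 18, 73, 29, 86, 55]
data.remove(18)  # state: [22, 56, 3, -6, 73, 29, 86, 55]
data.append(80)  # [22, 56, 3, -6, 73, 29, 86, 55, 80]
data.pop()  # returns 80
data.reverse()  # [55, 86, 29, 73, -6, 3, 56, 22]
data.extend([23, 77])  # [55, 86, 29, 73, -6, 3, 56, 22, 23, 77]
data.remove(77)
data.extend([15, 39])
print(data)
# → [55, 86, 29, 73, -6, 3, 56, 22, 23, 15, 39]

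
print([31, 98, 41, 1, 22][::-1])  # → [22, 1, 41, 98, 31]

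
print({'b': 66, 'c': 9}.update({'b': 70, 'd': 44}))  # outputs None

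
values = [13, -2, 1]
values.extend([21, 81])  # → [13, -2, 1, 21, 81]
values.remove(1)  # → [13, -2, 21, 81]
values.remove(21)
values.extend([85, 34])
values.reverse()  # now [34, 85, 81, -2, 13]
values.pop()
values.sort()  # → [-2, 34, 81, 85]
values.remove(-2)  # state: [34, 81, 85]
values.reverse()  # [85, 81, 34]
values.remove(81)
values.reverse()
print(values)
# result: [34, 85]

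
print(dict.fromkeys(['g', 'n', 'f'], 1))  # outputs {'g': 1, 'n': 1, 'f': 1}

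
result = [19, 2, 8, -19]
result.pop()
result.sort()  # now [2, 8, 19]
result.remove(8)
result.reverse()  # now [19, 2]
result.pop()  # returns 2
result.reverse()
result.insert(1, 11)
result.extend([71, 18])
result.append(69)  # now [19, 11, 71, 18, 69]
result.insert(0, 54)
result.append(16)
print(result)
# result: [54, 19, 11, 71, 18, 69, 16]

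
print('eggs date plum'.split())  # ['eggs', 'date', 'plum']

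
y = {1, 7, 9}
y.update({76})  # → {1, 7, 9, 76}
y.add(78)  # {1, 7, 9, 76, 78}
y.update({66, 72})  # {1, 7, 9, 66, 72, 76, 78}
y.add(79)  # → {1, 7, 9, 66, 72, 76, 78, 79}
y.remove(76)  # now {1, 7, 9, 66, 72, 78, 79}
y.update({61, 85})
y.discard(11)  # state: {1, 7, 9, 61, 66, 72, 78, 79, 85}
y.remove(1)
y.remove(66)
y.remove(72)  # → {7, 9, 61, 78, 79, 85}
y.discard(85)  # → {7, 9, 61, 78, 79}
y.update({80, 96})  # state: {7, 9, 61, 78, 79, 80, 96}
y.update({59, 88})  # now {7, 9, 59, 61, 78, 79, 80, 88, 96}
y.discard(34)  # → {7, 9, 59, 61, 78, 79, 80, 88, 96}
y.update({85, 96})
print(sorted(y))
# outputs [7, 9, 59, 61, 78, 79, 80, 85, 88, 96]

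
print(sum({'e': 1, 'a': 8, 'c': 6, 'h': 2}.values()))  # 17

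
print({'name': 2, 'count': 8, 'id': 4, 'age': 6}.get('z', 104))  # 104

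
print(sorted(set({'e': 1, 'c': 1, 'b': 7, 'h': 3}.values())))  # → [1, 3, 7]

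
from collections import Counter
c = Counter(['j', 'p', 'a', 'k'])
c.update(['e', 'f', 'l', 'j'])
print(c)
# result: Counter({'j': 2, 'p': 1, 'a': 1, 'k': 1, 'e': 1, 'f': 1, 'l': 1})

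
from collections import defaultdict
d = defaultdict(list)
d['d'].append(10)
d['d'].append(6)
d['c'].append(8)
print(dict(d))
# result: {'d': [10, 6], 'c': [8]}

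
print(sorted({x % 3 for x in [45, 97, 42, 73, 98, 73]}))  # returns [0, 1, 2]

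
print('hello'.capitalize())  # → Hello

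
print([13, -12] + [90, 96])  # [13, -12, 90, 96]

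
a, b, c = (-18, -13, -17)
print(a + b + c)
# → -48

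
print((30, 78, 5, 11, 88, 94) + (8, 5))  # (30, 78, 5, 11, 88, 94, 8, 5)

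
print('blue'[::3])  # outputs be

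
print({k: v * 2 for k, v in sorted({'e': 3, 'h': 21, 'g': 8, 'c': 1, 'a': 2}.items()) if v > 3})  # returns {'g': 16, 'h': 42}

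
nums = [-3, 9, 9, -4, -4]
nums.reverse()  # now [-4, -4, 9, 9, -3]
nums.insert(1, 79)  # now [-4, 79, -4, 9, 9, -3]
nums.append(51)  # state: [-4, 79, -4, 9, 9, -3, 51]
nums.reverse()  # [51, -3, 9, 9, -4, 79, -4]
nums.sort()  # [-4, -4, -3, 9, 9, 51, 79]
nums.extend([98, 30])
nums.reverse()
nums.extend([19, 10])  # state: [30, 98, 79, 51, 9, 9, -3, -4, -4, 19, 10]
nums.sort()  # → [-4, -4, -3, 9, 9, 10, 19, 30, 51, 79, 98]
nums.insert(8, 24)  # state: [-4, -4, -3, 9, 9, 10, 19, 30, 24, 51, 79, 98]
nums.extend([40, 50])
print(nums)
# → [-4, -4, -3, 9, 9, 10, 19, 30, 24, 51, 79, 98, 40, 50]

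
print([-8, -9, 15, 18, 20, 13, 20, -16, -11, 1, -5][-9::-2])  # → [15, -8]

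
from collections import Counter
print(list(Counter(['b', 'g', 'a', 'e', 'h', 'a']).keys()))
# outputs ['b', 'g', 'a', 'e', 'h']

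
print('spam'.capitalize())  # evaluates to Spam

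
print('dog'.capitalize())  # Dog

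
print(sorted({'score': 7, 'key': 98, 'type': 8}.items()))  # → [('key', 98), ('score', 7), ('type', 8)]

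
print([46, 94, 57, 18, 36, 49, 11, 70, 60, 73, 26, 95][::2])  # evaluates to [46, 57, 36, 11, 60, 26]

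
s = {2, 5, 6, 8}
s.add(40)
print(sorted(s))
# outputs [2, 5, 6, 8, 40]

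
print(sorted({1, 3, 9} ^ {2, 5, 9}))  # [1, 2, 3, 5]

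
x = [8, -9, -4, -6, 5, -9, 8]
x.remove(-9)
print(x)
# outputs [8, -4, -6, 5, -9, 8]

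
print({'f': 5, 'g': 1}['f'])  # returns 5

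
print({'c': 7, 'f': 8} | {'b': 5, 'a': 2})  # {'c': 7, 'f': 8, 'b': 5, 'a': 2}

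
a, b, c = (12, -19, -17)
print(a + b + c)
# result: -24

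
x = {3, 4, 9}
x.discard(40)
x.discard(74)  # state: {3, 4, 9}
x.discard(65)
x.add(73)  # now {3, 4, 9, 73}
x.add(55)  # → {3, 4, 9, 55, 73}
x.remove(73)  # {3, 4, 9, 55}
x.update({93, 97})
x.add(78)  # {3, 4, 9, 55, 78, 93, 97}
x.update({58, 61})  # {3, 4, 9, 55, 58, 61, 78, 93, 97}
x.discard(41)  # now {3, 4, 9, 55, 58, 61, 78, 93, 97}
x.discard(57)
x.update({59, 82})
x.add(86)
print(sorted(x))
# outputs [3, 4, 9, 55, 58, 59, 61, 78, 82, 86, 93, 97]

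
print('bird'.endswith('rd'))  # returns True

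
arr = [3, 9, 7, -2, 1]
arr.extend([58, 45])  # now [3, 9, 7, -2, 1, 58, 45]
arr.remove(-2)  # [3, 9, 7, 1, 58, 45]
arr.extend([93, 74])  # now [3, 9, 7, 1, 58, 45, 93, 74]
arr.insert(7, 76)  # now [3, 9, 7, 1, 58, 45, 93, 76, 74]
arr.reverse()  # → [74, 76, 93, 45, 58, 1, 7, 9, 3]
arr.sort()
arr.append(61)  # [1, 3, 7, 9, 45, 58, 74, 76, 93, 61]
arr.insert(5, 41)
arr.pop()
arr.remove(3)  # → [1, 7, 9, 45, 41, 58, 74, 76, 93]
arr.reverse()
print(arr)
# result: [93, 76, 74, 58, 41, 45, 9, 7, 1]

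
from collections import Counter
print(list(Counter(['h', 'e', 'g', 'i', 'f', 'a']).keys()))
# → ['h', 'e', 'g', 'i', 'f', 'a']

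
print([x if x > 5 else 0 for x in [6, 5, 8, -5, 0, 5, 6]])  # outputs [6, 0, 8, 0, 0, 0, 6]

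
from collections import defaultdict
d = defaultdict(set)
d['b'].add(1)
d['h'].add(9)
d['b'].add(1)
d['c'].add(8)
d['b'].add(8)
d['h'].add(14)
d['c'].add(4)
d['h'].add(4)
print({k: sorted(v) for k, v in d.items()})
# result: {'b': [1, 8], 'h': [4, 9, 14], 'c': [4, 8]}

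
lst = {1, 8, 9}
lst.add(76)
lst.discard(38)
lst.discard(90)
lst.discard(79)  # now {1, 8, 9, 76}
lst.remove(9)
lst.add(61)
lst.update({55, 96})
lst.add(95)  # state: {1, 8, 55, 61, 76, 95, 96}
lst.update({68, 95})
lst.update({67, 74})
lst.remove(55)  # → {1, 8, 61, 67, 68, 74, 76, 95, 96}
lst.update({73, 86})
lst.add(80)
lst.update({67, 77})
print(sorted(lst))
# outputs [1, 8, 61, 67, 68, 73, 74, 76, 77, 80, 86, 95, 96]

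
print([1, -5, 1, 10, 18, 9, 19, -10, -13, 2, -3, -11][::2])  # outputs [1, 1, 18, 19, -13, -3]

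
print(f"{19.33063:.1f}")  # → 19.3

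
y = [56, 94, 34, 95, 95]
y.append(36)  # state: [56, 94, 34, 95, 95, 36]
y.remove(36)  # [56, 94, 34, 95, 95]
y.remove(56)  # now [94, 34, 95, 95]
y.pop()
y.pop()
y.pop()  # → 34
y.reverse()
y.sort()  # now [94]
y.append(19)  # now [94, 19]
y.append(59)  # [94, 19, 59]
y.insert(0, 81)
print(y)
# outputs [81, 94, 19, 59]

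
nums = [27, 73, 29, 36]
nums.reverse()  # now [36, 29, 73, 27]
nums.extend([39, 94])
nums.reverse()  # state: [94, 39, 27, 73, 29, 36]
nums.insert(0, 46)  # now [46, 94, 39, 27, 73, 29, 36]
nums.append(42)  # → [46, 94, 39, 27, 73, 29, 36, 42]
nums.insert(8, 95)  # [46, 94, 39, 27, 73, 29, 36, 42, 95]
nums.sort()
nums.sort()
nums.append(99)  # [27, 29, 36, 39, 42, 46, 73, 94, 95, 99]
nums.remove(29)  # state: [27, 36, 39, 42, 46, 73, 94, 95, 99]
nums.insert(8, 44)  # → [27, 36, 39, 42, 46, 73, 94, 95, 44, 99]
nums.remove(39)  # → [27, 36, 42, 46, 73, 94, 95, 44, 99]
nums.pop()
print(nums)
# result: [27, 36, 42, 46, 73, 94, 95, 44]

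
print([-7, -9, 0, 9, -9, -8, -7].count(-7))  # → 2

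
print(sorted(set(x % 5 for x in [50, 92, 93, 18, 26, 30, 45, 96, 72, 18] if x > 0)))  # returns [0, 1, 2, 3]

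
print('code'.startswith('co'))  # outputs True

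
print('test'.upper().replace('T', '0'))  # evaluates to 0ES0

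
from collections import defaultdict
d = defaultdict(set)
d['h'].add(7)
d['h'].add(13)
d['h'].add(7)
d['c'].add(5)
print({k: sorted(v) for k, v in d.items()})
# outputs {'h': [7, 13], 'c': [5]}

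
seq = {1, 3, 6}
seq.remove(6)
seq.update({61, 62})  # {1, 3, 61, 62}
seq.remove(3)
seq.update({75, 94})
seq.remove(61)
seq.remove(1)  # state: {62, 75, 94}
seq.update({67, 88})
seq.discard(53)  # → {62, 67, 75, 88, 94}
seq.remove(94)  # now {62, 67, 75, 88}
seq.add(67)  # {62, 67, 75, 88}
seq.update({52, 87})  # {52, 62, 67, 75, 87, 88}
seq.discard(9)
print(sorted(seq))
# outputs [52, 62, 67, 75, 87, 88]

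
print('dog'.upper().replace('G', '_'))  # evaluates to DO_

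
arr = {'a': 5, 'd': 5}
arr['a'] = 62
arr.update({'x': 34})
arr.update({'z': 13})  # {'a': 62, 'd': 5, 'x': 34, 'z': 13}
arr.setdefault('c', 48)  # 48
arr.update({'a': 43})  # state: {'a': 43, 'd': 5, 'x': 34, 'z': 13, 'c': 48}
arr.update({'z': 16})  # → {'a': 43, 'd': 5, 'x': 34, 'z': 16, 'c': 48}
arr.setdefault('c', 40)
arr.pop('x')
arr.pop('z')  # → 16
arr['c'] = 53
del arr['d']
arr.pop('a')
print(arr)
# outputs {'c': 53}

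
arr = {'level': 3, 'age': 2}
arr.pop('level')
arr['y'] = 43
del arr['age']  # {'y': 43}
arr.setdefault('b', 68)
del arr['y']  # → {'b': 68}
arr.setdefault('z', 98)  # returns 98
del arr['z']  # {'b': 68}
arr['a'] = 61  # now {'b': 68, 'a': 61}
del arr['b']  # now {'a': 61}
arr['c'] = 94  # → {'a': 61, 'c': 94}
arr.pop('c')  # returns 94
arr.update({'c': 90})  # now {'a': 61, 'c': 90}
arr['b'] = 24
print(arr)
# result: {'a': 61, 'c': 90, 'b': 24}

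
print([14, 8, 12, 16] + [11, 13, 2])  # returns [14, 8, 12, 16, 11, 13, 2]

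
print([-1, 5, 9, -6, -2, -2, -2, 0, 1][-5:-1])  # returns [-2, -2, -2, 0]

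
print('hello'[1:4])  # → ell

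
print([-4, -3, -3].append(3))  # None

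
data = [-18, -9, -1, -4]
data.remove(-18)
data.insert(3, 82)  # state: [-9, -1, -4, 82]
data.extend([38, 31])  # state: [-9, -1, -4, 82, 38, 31]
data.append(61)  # [-9, -1, -4, 82, 38, 31, 61]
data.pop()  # 61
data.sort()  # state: [-9, -4, -1, 31, 38, 82]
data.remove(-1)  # [-9, -4, 31, 38, 82]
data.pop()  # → 82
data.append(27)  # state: [-9, -4, 31, 38, 27]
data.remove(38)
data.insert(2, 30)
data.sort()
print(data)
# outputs [-9, -4, 27, 30, 31]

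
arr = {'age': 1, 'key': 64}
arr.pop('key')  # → 64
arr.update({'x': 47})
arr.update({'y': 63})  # {'age': 1, 'x': 47, 'y': 63}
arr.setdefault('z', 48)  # 48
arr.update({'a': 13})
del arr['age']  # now {'x': 47, 'y': 63, 'z': 48, 'a': 13}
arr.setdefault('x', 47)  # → 47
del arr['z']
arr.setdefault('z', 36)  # 36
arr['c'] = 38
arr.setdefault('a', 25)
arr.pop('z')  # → 36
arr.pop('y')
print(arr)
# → {'x': 47, 'a': 13, 'c': 38}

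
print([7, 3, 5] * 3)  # [7, 3, 5, 7, 3, 5, 7, 3, 5]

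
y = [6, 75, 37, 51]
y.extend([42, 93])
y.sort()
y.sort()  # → [6, 37, 42, 51, 75, 93]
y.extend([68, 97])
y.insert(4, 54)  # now [6, 37, 42, 51, 54, 75, 93, 68, 97]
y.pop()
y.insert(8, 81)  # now [6, 37, 42, 51, 54, 75, 93, 68, 81]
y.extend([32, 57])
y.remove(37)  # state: [6, 42, 51, 54, 75, 93, 68, 81, 32, 57]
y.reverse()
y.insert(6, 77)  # [57, 32, 81, 68, 93, 75, 77, 54, 51, 42, 6]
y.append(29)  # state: [57, 32, 81, 68, 93, 75, 77, 54, 51, 42, 6, 29]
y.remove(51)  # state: [57, 32, 81, 68, 93, 75, 77, 54, 42, 6, 29]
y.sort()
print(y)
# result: [6, 29, 32, 42, 54, 57, 68, 75, 77, 81, 93]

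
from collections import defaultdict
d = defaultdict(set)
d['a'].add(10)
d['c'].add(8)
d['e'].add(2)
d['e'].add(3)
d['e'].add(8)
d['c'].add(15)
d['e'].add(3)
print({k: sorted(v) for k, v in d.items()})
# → {'a': [10], 'c': [8, 15], 'e': [2, 3, 8]}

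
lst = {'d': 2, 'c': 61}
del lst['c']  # {'d': 2}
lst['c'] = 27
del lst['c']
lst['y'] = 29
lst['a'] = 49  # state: {'d': 2, 'y': 29, 'a': 49}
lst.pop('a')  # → 49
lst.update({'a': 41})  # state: {'d': 2, 'y': 29, 'a': 41}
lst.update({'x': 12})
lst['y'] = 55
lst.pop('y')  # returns 55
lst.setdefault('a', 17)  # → 41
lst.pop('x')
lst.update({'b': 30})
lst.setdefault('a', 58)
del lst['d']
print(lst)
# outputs {'a': 41, 'b': 30}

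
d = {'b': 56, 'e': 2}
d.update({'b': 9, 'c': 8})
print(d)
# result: {'b': 9, 'e': 2, 'c': 8}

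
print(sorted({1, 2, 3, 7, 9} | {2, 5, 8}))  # [1, 2, 3, 5, 7, 8, 9]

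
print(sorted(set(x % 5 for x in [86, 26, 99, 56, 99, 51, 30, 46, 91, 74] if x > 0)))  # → [0, 1, 4]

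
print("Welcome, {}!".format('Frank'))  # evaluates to Welcome, Frank!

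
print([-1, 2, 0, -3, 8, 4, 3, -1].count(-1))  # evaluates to 2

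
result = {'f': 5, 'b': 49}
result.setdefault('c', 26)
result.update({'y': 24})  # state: {'f': 5, 'b': 49, 'c': 26, 'y': 24}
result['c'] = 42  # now {'f': 5, 'b': 49, 'c': 42, 'y': 24}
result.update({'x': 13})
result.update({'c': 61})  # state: {'f': 5, 'b': 49, 'c': 61, 'y': 24, 'x': 13}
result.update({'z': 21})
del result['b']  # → {'f': 5, 'c': 61, 'y': 24, 'x': 13, 'z': 21}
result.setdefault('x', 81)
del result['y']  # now {'f': 5, 'c': 61, 'x': 13, 'z': 21}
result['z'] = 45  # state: {'f': 5, 'c': 61, 'x': 13, 'z': 45}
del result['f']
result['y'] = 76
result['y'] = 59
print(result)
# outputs {'c': 61, 'x': 13, 'z': 45, 'y': 59}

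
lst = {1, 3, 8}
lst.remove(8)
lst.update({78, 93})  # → {1, 3, 78, 93}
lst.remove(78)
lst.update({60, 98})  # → {1, 3, 60, 93, 98}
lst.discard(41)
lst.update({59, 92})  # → {1, 3, 59, 60, 92, 93, 98}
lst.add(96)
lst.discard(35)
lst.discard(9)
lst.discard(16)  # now {1, 3, 59, 60, 92, 93, 96, 98}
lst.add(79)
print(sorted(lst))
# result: [1, 3, 59, 60, 79, 92, 93, 96, 98]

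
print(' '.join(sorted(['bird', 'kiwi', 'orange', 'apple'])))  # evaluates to apple bird kiwi orange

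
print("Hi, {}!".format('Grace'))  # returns Hi, Grace!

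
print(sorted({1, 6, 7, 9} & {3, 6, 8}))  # [6]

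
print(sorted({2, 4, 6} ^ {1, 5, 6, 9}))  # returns [1, 2, 4, 5, 9]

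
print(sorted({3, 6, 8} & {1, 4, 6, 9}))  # [6]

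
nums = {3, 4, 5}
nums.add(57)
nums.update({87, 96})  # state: {3, 4, 5, 57, 87, 96}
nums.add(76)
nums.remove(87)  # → {3, 4, 5, 57, 76, 96}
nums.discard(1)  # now {3, 4, 5, 57, 76, 96}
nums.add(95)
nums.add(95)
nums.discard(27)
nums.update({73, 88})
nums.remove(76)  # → {3, 4, 5, 57, 73, 88, 95, 96}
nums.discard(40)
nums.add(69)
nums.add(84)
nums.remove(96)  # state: {3, 4, 5, 57, 69, 73, 84, 88, 95}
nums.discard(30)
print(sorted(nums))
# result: [3, 4, 5, 57, 69, 73, 84, 88, 95]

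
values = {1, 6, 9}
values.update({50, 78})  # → {1, 6, 9, 50, 78}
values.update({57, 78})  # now {1, 6, 9, 50, 57, 78}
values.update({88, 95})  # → {1, 6, 9, 50, 57, 78, 88, 95}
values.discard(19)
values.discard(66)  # {1, 6, 9, 50, 57, 78, 88, 95}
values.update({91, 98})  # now {1, 6, 9, 50, 57, 78, 88, 91, 95, 98}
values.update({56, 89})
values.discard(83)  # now {1, 6, 9, 50, 56, 57, 78, 88, 89, 91, 95, 98}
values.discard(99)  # {1, 6, 9, 50, 56, 57, 78, 88, 89, 91, 95, 98}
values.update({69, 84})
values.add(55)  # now {1, 6, 9, 50, 55, 56, 57, 69, 78, 84, 88, 89, 91, 95, 98}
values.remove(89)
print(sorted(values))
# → [1, 6, 9, 50, 55, 56, 57, 69, 78, 84, 88, 91, 95, 98]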